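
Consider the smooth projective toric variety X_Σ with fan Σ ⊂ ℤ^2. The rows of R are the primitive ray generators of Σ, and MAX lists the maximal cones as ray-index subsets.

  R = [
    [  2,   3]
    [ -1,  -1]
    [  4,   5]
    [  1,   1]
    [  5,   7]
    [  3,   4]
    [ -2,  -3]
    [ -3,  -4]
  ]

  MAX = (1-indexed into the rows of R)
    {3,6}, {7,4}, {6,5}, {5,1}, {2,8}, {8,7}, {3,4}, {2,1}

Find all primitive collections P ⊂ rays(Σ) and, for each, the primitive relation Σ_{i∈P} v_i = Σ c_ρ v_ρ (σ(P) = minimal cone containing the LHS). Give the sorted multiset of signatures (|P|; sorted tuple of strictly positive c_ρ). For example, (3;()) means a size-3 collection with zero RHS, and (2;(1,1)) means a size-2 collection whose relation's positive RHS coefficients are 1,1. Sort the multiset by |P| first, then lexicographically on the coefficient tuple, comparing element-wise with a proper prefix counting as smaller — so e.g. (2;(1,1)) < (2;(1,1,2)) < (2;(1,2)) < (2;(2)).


|primitive collections| = 20. Relations:

  P = {1,7}:  v_{1} + v_{7} = 0  ⇒ sig = (2;())
  P = {2,4}:  v_{2} + v_{4} = 0  ⇒ sig = (2;())
  P = {6,8}:  v_{6} + v_{8} = 0  ⇒ sig = (2;())
  P = {1,4}:  v_{1} + v_{4} = v_{6}  ⇒ sig = (2;(1))
  P = {1,6}:  v_{1} + v_{6} = v_{5}  ⇒ sig = (2;(1))
  P = {1,8}:  v_{1} + v_{8} = v_{2}  ⇒ sig = (2;(1))
  P = {2,3}:  v_{2} + v_{3} = v_{6}  ⇒ sig = (2;(1))
  P = {2,6}:  v_{2} + v_{6} = v_{1}  ⇒ sig = (2;(1))
  P = {2,7}:  v_{2} + v_{7} = v_{8}  ⇒ sig = (2;(1))
  P = {3,8}:  v_{3} + v_{8} = v_{4}  ⇒ sig = (2;(1))
  P = {4,6}:  v_{4} + v_{6} = v_{3}  ⇒ sig = (2;(1))
  P = {4,8}:  v_{4} + v_{8} = v_{7}  ⇒ sig = (2;(1))
  P = {5,7}:  v_{5} + v_{7} = v_{6}  ⇒ sig = (2;(1))
  P = {5,8}:  v_{5} + v_{8} = v_{1}  ⇒ sig = (2;(1))
  P = {6,7}:  v_{6} + v_{7} = v_{4}  ⇒ sig = (2;(1))
  P = {1,3}:  v_{1} + v_{3} = 2·v_{6}  ⇒ sig = (2;(2))
  P = {2,5}:  v_{2} + v_{5} = 2·v_{1}  ⇒ sig = (2;(2))
  P = {3,7}:  v_{3} + v_{7} = 2·v_{4}  ⇒ sig = (2;(2))
  P = {4,5}:  v_{4} + v_{5} = 2·v_{6}  ⇒ sig = (2;(2))
  P = {3,5}:  v_{3} + v_{5} = 3·v_{6}  ⇒ sig = (2;(3))

so the primitive-relation signature multiset is
    |P|=2: 20 collections, coeffs (), (), (), (1), (1), (1), (1), (1), (1), (1), (1), (1), (1), (1), (1), (2), (2), (2), (2), (3)


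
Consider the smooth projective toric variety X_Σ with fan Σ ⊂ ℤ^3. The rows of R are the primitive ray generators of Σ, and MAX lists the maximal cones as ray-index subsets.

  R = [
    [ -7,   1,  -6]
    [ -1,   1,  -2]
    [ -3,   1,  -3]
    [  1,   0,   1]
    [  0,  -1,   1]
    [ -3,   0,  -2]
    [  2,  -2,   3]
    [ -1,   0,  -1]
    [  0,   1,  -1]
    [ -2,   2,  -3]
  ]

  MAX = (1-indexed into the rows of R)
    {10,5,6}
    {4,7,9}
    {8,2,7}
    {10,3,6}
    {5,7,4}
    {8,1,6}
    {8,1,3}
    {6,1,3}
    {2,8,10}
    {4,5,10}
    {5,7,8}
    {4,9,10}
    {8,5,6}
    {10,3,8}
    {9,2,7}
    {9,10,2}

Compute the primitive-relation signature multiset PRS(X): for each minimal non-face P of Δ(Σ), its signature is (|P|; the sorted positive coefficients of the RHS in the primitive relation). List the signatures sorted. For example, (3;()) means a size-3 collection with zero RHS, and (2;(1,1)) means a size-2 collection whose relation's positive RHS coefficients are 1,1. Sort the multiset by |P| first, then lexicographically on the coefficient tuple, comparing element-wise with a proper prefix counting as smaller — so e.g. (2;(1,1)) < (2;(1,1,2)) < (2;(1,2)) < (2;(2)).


Δ(Σ) — 10 vertices, 24 min non-faces:

  • {4,8}:  v_{4} + v_{8} = 0  ⇒ sig = (2;())
  • {5,9}:  v_{5} + v_{9} = 0  ⇒ sig = (2;())
  • {7,10}:  v_{7} + v_{10} = 0  ⇒ sig = (2;())
  • {2,4}:  v_{2} + v_{4} = v_{9}  ⇒ sig = (2;(1))
  • {2,5}:  v_{2} + v_{5} = v_{8}  ⇒ sig = (2;(1))
  • {3,5}:  v_{3} + v_{5} = v_{6}  ⇒ sig = (2;(1))
  • {6,9}:  v_{6} + v_{9} = v_{3}  ⇒ sig = (2;(1))
  • {8,9}:  v_{8} + v_{9} = v_{2}  ⇒ sig = (2;(1))
  • {1,4}:  v_{1} + v_{4} = v_{3} + v_{6}  ⇒ sig = (2;(1,1))
  • {2,6}:  v_{2} + v_{6} = v_{3} + v_{8}  ⇒ sig = (2;(1,1))
  • {3,4}:  v_{3} + v_{4} = v_{5} + v_{10}  ⇒ sig = (2;(1,1))
  • {3,7}:  v_{3} + v_{7} = v_{5} + v_{8}  ⇒ sig = (2;(1,1))
  • {3,9}:  v_{3} + v_{9} = v_{8} + v_{10}  ⇒ sig = (2;(1,1))
  • {1,7}:  v_{1} + v_{7} = v_{5} + v_{6} + 2·v_{8}  ⇒ sig = (2;(1,1,2))
  • {1,5}:  v_{1} + v_{5} = 2·v_{6} + v_{8}  ⇒ sig = (2;(1,2))
  • {1,9}:  v_{1} + v_{9} = 2·v_{3} + v_{8}  ⇒ sig = (2;(1,2))
  • {2,3}:  v_{2} + v_{3} = 2·v_{8} + v_{10}  ⇒ sig = (2;(1,2))
  • {4,6}:  v_{4} + v_{6} = 2·v_{5} + v_{10}  ⇒ sig = (2;(1,2))
  • {6,7}:  v_{6} + v_{7} = 2·v_{5} + v_{8}  ⇒ sig = (2;(1,2))
  • {1,2}:  v_{1} + v_{2} = 2·v_{3} + 2·v_{8}  ⇒ sig = (2;(2,2))
  • {1,10}:  v_{1} + v_{10} = 3·v_{3}  ⇒ sig = (2;(3))
  • {3,6,8}:  v_{3} + v_{6} + v_{8} = v_{1}  ⇒ sig = (3;(1))
  • {5,8,10}:  v_{5} + v_{8} + v_{10} = v_{3}  ⇒ sig = (3;(1))
  • {6,8,10}:  v_{6} + v_{8} + v_{10} = 2·v_{3}  ⇒ sig = (3;(2))

so the primitive-relation signature multiset is
{ (2;()) ×3,  (2;(1)) ×5,  (2;(1,1)) ×5,  (2;(1,1,2)),  (2;(1,2)) ×5,  (2;(2,2)),  (2;(3)),  (3;(1)) ×2,  (3;(2)) }


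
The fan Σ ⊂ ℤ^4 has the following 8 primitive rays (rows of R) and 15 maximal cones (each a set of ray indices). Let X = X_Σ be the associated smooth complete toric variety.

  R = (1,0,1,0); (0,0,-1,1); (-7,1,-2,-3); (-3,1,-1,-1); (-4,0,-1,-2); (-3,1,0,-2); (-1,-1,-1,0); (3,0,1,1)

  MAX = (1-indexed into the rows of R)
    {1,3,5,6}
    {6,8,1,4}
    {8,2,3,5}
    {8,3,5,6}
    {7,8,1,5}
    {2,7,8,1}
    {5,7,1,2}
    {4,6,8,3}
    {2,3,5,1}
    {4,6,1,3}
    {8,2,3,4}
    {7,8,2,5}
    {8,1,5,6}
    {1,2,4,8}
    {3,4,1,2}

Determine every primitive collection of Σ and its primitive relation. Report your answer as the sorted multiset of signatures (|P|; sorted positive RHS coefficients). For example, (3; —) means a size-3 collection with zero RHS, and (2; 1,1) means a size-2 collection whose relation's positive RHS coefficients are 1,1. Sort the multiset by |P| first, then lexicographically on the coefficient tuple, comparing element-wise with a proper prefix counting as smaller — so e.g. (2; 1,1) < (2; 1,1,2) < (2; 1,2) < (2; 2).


The 7 primitive collections of Σ (r=8, n=4):

  P = {2,6}:  v_{2} + v_{6} = v_{4} — sig = (2; 1)
  P = {4,5}:  v_{4} + v_{5} = v_{3} — sig = (2; 1)
  P = {6,7}:  v_{6} + v_{7} = v_{5} — sig = (2; 1)
  P = {4,7}:  v_{4} + v_{7} = v_{2} + v_{5} — sig = (2; 1,1)
  P = {3,7}:  v_{3} + v_{7} = v_{2} + 2·v_{5} — sig = (2; 1,2)
  P = {1,3,8}:  v_{1} + v_{3} + v_{8} = v_{6} — sig = (3; 1)
  P = {1,2,5,8}:  v_{1} + v_{2} + v_{5} + v_{8} = 0 — sig = (4; —)

Sorted signature multiset PRS(X):
{ (2; 1) ×3,  (2; 1,1),  (2; 1,2),  (3; 1),  (4; —) }


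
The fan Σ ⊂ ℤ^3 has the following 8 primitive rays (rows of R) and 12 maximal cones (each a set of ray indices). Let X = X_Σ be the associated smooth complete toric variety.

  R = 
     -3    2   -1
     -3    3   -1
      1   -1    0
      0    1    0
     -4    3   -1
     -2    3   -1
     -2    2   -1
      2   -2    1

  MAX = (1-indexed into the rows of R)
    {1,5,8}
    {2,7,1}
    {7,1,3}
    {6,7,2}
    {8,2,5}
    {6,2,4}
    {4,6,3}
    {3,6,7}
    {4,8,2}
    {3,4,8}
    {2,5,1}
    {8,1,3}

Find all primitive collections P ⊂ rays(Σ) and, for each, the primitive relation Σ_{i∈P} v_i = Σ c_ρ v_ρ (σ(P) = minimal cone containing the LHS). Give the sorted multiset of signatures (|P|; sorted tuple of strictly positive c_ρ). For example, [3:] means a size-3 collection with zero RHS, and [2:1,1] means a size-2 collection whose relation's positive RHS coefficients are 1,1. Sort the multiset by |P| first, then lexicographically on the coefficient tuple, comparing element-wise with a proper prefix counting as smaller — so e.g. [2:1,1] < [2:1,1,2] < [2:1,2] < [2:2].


Primitive collections (11):

  • {7,8}:  v_{7} + v_{8} = 0 ; sig = [2:]
  • {1,4}:  v_{1} + v_{4} = v_{2} ; sig = [2:1]
  • {2,3}:  v_{2} + v_{3} = v_{7} ; sig = [2:1]
  • {3,5}:  v_{3} + v_{5} = v_{1} ; sig = [2:1]
  • {4,7}:  v_{4} + v_{7} = v_{6} ; sig = [2:1]
  • {6,8}:  v_{6} + v_{8} = v_{4} ; sig = [2:1]
  • {1,6}:  v_{1} + v_{6} = v_{2} + v_{7} ; sig = [2:1,1]
  • {5,7}:  v_{5} + v_{7} = v_{1} + v_{2} ; sig = [2:1,1]
  • {4,5}:  v_{4} + v_{5} = 2·v_{2} + v_{8} ; sig = [2:1,2]
  • {5,6}:  v_{5} + v_{6} = 2·v_{2} ; sig = [2:2]
  • {1,2,8}:  v_{1} + v_{2} + v_{8} = v_{5} ; sig = [3:1]

Signatures (|P|; sorted positive RHS coefficients), sorted:
[[2:], [2:1], [2:1], [2:1], [2:1], [2:1], [2:1,1], [2:1,1], [2:1,2], [2:2], [3:1]]


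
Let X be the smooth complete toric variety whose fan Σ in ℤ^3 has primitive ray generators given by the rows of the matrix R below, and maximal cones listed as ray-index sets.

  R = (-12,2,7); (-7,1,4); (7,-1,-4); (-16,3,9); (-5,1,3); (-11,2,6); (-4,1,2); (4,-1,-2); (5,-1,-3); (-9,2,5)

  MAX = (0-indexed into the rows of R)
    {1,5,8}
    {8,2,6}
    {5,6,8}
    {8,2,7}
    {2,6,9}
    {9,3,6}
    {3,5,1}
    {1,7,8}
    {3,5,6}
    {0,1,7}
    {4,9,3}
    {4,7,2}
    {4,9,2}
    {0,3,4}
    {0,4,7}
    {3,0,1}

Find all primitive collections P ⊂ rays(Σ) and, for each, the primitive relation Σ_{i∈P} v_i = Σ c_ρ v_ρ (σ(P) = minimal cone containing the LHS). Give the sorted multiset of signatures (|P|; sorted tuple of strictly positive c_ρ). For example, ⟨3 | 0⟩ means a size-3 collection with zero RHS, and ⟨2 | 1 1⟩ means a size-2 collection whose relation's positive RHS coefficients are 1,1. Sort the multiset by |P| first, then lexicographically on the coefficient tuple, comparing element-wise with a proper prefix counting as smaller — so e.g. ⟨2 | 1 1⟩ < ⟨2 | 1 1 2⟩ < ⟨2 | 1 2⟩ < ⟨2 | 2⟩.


Primitive collections (21):

  {1,2}:  v_{1} + v_{2} = 0  ⇒ sig = ⟨2 | 0⟩
  {4,8}:  v_{4} + v_{8} = 0  ⇒ sig = ⟨2 | 0⟩
  {6,7}:  v_{6} + v_{7} = 0  ⇒ sig = ⟨2 | 0⟩
  {0,2}:  v_{0} + v_{2} = v_{4}  ⇒ sig = ⟨2 | 1⟩
  {0,6}:  v_{0} + v_{6} = v_{3}  ⇒ sig = ⟨2 | 1⟩
  {0,8}:  v_{0} + v_{8} = v_{1}  ⇒ sig = ⟨2 | 1⟩
  {1,4}:  v_{1} + v_{4} = v_{0}  ⇒ sig = ⟨2 | 1⟩
  {1,6}:  v_{1} + v_{6} = v_{5}  ⇒ sig = ⟨2 | 1⟩
  {1,9}:  v_{1} + v_{9} = v_{3}  ⇒ sig = ⟨2 | 1⟩
  {2,3}:  v_{2} + v_{3} = v_{9}  ⇒ sig = ⟨2 | 1⟩
  {2,5}:  v_{2} + v_{5} = v_{6}  ⇒ sig = ⟨2 | 1⟩
  {3,7}:  v_{3} + v_{7} = v_{0}  ⇒ sig = ⟨2 | 1⟩
  {3,8}:  v_{3} + v_{8} = v_{5}  ⇒ sig = ⟨2 | 1⟩
  {4,5}:  v_{4} + v_{5} = v_{3}  ⇒ sig = ⟨2 | 1⟩
  {4,6}:  v_{4} + v_{6} = v_{9}  ⇒ sig = ⟨2 | 1⟩
  {5,7}:  v_{5} + v_{7} = v_{1}  ⇒ sig = ⟨2 | 1⟩
  {7,9}:  v_{7} + v_{9} = v_{4}  ⇒ sig = ⟨2 | 1⟩
  {8,9}:  v_{8} + v_{9} = v_{6}  ⇒ sig = ⟨2 | 1⟩
  {0,5}:  v_{0} + v_{5} = v_{1} + v_{3}  ⇒ sig = ⟨2 | 1 1⟩
  {0,9}:  v_{0} + v_{9} = v_{3} + v_{4}  ⇒ sig = ⟨2 | 1 1⟩
  {5,9}:  v_{5} + v_{9} = v_{3} + v_{6}  ⇒ sig = ⟨2 | 1 1⟩

Sorted signature multiset PRS(X):
    |P|=2: 21 collections, coeffs (), (), (), (1), (1), (1), (1), (1), (1), (1), (1), (1), (1), (1), (1), (1), (1), (1), (1,1), (1,1), (1,1)


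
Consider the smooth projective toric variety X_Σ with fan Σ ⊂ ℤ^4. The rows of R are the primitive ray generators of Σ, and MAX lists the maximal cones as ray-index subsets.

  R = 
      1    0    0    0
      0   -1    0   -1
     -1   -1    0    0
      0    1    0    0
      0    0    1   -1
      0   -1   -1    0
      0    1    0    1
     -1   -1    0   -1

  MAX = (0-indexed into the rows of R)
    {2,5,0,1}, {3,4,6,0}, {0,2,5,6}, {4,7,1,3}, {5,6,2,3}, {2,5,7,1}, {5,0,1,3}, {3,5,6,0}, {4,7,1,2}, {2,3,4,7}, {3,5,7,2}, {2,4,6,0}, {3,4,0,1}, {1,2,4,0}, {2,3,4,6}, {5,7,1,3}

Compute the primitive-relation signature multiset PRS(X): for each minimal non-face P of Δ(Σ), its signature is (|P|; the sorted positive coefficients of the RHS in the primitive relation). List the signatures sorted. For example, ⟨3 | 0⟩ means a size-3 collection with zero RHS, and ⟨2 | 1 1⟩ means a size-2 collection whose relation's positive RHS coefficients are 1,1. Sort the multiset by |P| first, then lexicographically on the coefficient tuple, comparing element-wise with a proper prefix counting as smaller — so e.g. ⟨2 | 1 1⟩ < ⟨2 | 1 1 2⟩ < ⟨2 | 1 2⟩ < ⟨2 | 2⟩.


Σ has 6 primitive collections:

  P={1,6}:  v_{1} + v_{6} = 0  ⇒ sig = ⟨2 | 0⟩
  P={0,7}:  v_{0} + v_{7} = v_{1}  ⇒ sig = ⟨2 | 1⟩
  P={4,5}:  v_{4} + v_{5} = v_{1}  ⇒ sig = ⟨2 | 1⟩
  P={6,7}:  v_{6} + v_{7} = v_{2} + v_{3}  ⇒ sig = ⟨2 | 1 1⟩
  P={0,2,3}:  v_{0} + v_{2} + v_{3} = 0  ⇒ sig = ⟨3 | 0⟩
  P={1,2,3}:  v_{1} + v_{2} + v_{3} = v_{7}  ⇒ sig = ⟨3 | 1⟩

Hence PRS(X_Σ) =
    ⟨2 | 0⟩
    ⟨2 | 1⟩
    ⟨2 | 1⟩
    ⟨2 | 1 1⟩
    ⟨3 | 0⟩
    ⟨3 | 1⟩


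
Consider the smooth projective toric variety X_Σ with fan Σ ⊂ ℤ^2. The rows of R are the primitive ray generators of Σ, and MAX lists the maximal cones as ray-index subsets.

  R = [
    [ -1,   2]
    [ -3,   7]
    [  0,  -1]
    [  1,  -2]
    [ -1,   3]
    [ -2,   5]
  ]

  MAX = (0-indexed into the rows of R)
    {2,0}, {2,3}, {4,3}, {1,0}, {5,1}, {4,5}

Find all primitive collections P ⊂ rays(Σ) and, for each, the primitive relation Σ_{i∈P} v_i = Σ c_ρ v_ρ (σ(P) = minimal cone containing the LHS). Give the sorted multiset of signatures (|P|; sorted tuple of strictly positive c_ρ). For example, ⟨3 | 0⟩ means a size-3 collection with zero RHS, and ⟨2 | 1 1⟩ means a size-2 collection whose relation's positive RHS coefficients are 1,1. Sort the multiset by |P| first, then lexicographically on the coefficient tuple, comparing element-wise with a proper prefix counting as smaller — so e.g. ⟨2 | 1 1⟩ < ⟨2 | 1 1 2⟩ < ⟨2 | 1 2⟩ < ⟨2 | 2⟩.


Primitive collections (9):

  {0,3}:  v_{0} + v_{3} = 0  ⟹  sig = ⟨2 | 0⟩
  {0,4}:  v_{0} + v_{4} = v_{5}  ⟹  sig = ⟨2 | 1⟩
  {0,5}:  v_{0} + v_{5} = v_{1}  ⟹  sig = ⟨2 | 1⟩
  {1,3}:  v_{1} + v_{3} = v_{5}  ⟹  sig = ⟨2 | 1⟩
  {2,4}:  v_{2} + v_{4} = v_{0}  ⟹  sig = ⟨2 | 1⟩
  {3,5}:  v_{3} + v_{5} = v_{4}  ⟹  sig = ⟨2 | 1⟩
  {1,4}:  v_{1} + v_{4} = 2·v_{5}  ⟹  sig = ⟨2 | 2⟩
  {2,5}:  v_{2} + v_{5} = 2·v_{0}  ⟹  sig = ⟨2 | 2⟩
  {1,2}:  v_{1} + v_{2} = 3·v_{0}  ⟹  sig = ⟨2 | 3⟩

so the primitive-relation signature multiset is
    |P|=2: 9 collections, coeffs (), (1), (1), (1), (1), (1), (2), (2), (3)


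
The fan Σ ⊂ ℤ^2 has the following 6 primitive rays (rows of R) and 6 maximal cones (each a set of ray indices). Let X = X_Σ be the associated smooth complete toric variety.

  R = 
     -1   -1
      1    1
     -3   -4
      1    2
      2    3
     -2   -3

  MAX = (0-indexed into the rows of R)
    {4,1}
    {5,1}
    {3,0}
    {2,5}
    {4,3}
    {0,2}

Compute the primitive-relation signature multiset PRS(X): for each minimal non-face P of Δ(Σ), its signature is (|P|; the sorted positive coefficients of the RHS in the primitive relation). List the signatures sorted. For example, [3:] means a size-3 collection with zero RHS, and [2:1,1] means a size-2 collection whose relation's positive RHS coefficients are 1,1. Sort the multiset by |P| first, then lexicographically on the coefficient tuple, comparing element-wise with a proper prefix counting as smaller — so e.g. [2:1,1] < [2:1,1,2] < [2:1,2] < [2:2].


|primitive collections| = 9. Relations:

  P={0,1}:  v_{0} + v_{1} = 0  ⟹  sig = [2:]
  P={4,5}:  v_{4} + v_{5} = 0  ⟹  sig = [2:]
  P={0,4}:  v_{0} + v_{4} = v_{3}  ⟹  sig = [2:1]
  P={0,5}:  v_{0} + v_{5} = v_{2}  ⟹  sig = [2:1]
  P={1,2}:  v_{1} + v_{2} = v_{5}  ⟹  sig = [2:1]
  P={1,3}:  v_{1} + v_{3} = v_{4}  ⟹  sig = [2:1]
  P={2,4}:  v_{2} + v_{4} = v_{0}  ⟹  sig = [2:1]
  P={3,5}:  v_{3} + v_{5} = v_{0}  ⟹  sig = [2:1]
  P={2,3}:  v_{2} + v_{3} = 2·v_{0}  ⟹  sig = [2:2]

so the primitive-relation signature multiset is
[[2:], [2:], [2:1], [2:1], [2:1], [2:1], [2:1], [2:1], [2:2]]


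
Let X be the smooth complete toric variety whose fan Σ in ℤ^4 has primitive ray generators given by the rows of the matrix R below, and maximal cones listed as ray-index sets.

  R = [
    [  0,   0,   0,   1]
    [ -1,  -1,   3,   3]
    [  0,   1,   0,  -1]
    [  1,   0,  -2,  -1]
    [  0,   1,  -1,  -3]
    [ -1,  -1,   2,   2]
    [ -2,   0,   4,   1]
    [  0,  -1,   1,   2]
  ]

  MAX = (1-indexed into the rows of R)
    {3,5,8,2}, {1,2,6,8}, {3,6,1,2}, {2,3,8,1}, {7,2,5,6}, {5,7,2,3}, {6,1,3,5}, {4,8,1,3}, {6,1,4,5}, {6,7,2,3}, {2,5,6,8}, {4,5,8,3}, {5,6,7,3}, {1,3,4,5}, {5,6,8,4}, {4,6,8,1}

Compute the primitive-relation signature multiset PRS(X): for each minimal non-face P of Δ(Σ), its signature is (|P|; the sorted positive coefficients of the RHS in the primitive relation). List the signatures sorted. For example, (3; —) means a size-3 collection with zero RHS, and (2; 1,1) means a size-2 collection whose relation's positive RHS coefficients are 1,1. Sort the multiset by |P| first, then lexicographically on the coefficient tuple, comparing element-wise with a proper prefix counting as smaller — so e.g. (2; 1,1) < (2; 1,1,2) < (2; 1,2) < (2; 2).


The 9 primitive collections of Σ (r=8, n=4):

  P = {2,4}:  v_{2} + v_{4} = v_{8}  ⇒ sig = (2; 1)
  P = {4,7}:  v_{4} + v_{7} = v_{2} + v_{5}  ⇒ sig = (2; 1,1)
  P = {7,8}:  v_{7} + v_{8} = 2·v_{2} + v_{5}  ⇒ sig = (2; 1,2)
  P = {1,7}:  v_{1} + v_{7} = 2·v_{3} + 2·v_{6}  ⇒ sig = (2; 2,2)
  P = {1,5,8}:  v_{1} + v_{5} + v_{8} = 0  ⇒ sig = (3; —)
  P = {3,4,6}:  v_{3} + v_{4} + v_{6} = 0  ⇒ sig = (3; —)
  P = {3,6,8}:  v_{3} + v_{6} + v_{8} = v_{2}  ⇒ sig = (3; 1)
  P = {1,2,5}:  v_{1} + v_{2} + v_{5} = v_{3} + v_{6}  ⇒ sig = (3; 1,1)
  P = {2,3,5,6}:  v_{2} + v_{3} + v_{5} + v_{6} = v_{7}  ⇒ sig = (4; 1)

Sorted signature multiset PRS(X):
[(2; 1), (2; 1,1), (2; 1,2), (2; 2,2), (3; —), (3; —), (3; 1), (3; 1,1), (4; 1)]


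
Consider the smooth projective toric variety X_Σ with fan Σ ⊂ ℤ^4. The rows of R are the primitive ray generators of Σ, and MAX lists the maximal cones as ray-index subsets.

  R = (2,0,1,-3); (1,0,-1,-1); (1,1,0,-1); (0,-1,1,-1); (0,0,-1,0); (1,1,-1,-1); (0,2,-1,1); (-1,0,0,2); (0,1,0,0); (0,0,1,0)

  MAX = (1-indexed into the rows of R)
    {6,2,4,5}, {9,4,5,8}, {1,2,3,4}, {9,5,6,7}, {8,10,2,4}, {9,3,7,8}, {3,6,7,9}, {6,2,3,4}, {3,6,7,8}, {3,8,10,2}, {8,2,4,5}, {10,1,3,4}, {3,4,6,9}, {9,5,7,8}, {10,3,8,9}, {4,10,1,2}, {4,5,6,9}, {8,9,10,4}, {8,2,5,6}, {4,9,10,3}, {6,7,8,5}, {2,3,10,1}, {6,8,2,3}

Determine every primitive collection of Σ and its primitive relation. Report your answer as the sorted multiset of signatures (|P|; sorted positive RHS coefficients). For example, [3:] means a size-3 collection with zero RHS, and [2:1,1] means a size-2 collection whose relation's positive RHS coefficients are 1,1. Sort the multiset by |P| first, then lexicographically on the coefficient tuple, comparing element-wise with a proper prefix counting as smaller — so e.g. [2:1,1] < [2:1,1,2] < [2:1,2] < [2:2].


Δ(Σ) — 10 vertices, 16 min non-faces:

  • {5,10}:  v_{5} + v_{10} = 0  ⇒ sig = [2:]
  • {2,9}:  v_{2} + v_{9} = v_{6}  ⇒ sig = [2:1]
  • {3,5}:  v_{3} + v_{5} = v_{6}  ⇒ sig = [2:1]
  • {4,7}:  v_{4} + v_{7} = v_{9}  ⇒ sig = [2:1]
  • {6,10}:  v_{6} + v_{10} = v_{3}  ⇒ sig = [2:1]
  • {1,5}:  v_{1} + v_{5} = v_{2} + v_{3} + v_{4}  ⇒ sig = [2:1,1,1]
  • {7,10}:  v_{7} + v_{10} = v_{3} + v_{8} + v_{9}  ⇒ sig = [2:1,1,1]
  • {1,6}:  v_{1} + v_{6} = v_{2} + 2·v_{3} + v_{4}  ⇒ sig = [2:1,1,2]
  • {1,8}:  v_{1} + v_{8} = v_{2} + 2·v_{10}  ⇒ sig = [2:1,2]
  • {1,9}:  v_{1} + v_{9} = 2·v_{3} + v_{4}  ⇒ sig = [2:1,2]
  • {2,7}:  v_{2} + v_{7} = 2·v_{6} + v_{8}  ⇒ sig = [2:1,2]
  • {1,7}:  v_{1} + v_{7} = 2·v_{3}  ⇒ sig = [2:2]
  • {4,6,8}:  v_{4} + v_{6} + v_{8} = 0  ⇒ sig = [3:]
  • {3,4,8}:  v_{3} + v_{4} + v_{8} = v_{10}  ⇒ sig = [3:1]
  • {6,8,9}:  v_{6} + v_{8} + v_{9} = v_{7}  ⇒ sig = [3:1]
  • {2,3,4,10}:  v_{2} + v_{3} + v_{4} + v_{10} = v_{1}  ⇒ sig = [4:1]

Sorted signature multiset PRS(X):
[[2:], [2:1], [2:1], [2:1], [2:1], [2:1,1,1], [2:1,1,1], [2:1,1,2], [2:1,2], [2:1,2], [2:1,2], [2:2], [3:], [3:1], [3:1], [4:1]]


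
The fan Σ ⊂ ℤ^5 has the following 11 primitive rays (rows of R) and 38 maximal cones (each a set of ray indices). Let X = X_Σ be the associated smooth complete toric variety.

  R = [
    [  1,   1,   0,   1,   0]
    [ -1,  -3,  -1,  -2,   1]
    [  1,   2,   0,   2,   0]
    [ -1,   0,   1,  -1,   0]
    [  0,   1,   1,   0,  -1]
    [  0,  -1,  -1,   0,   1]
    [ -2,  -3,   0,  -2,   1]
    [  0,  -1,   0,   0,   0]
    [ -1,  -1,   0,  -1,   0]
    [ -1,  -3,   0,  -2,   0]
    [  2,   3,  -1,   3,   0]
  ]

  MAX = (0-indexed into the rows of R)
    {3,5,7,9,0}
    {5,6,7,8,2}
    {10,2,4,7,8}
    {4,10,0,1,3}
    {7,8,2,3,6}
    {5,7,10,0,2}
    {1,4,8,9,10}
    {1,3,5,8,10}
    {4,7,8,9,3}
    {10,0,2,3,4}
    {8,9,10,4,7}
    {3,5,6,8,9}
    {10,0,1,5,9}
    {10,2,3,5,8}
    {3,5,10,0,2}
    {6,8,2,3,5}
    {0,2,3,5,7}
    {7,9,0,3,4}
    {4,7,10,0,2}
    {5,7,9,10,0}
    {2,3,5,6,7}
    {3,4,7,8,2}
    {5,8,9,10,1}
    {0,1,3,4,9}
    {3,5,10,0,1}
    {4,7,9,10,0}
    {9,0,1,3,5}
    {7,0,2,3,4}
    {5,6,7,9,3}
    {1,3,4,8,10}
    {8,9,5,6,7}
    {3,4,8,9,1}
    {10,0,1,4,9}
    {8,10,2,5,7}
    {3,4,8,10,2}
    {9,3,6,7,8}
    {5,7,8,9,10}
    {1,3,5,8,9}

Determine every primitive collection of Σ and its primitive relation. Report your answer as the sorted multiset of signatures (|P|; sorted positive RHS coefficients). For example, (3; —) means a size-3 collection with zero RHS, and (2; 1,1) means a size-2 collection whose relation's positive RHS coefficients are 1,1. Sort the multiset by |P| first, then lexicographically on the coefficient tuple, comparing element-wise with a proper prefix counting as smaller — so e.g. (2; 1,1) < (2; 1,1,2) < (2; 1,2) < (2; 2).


The 12 primitive collections of Σ (r=11, n=5):

  {0,8}:  v_{0} + v_{8} = 0 — sig = (2; —)
  {4,5}:  v_{4} + v_{5} = 0 — sig = (2; —)
  {1,2}:  v_{1} + v_{2} = v_{5} — sig = (2; 1)
  {2,9}:  v_{2} + v_{9} = v_{7} — sig = (2; 1)
  {1,7}:  v_{1} + v_{7} = v_{5} + v_{9} — sig = (2; 1,1)
  {0,6}:  v_{0} + v_{6} = v_{3} + v_{5} + v_{7} — sig = (2; 1,1,1)
  {4,6}:  v_{4} + v_{6} = v_{3} + v_{7} + v_{8} — sig = (2; 1,1,1)
  {6,10}:  v_{6} + v_{10} = v_{2} + v_{5} + v_{8} — sig = (2; 1,1,1)
  {1,6}:  v_{1} + v_{6} = v_{3} + 2·v_{5} + v_{8} + v_{9} — sig = (2; 1,1,1,2)
  {3,9,10}:  v_{3} + v_{9} + v_{10} = 0 — sig = (3; —)
  {3,7,10}:  v_{3} + v_{7} + v_{10} = v_{2} — sig = (3; 1)
  {3,5,7,8}:  v_{3} + v_{5} + v_{7} + v_{8} = v_{6} — sig = (4; 1)

Hence PRS(X_Σ) =
{ (2; —) ×2,  (2; 1) ×2,  (2; 1,1),  (2; 1,1,1) ×3,  (2; 1,1,1,2),  (3; —),  (3; 1),  (4; 1) }


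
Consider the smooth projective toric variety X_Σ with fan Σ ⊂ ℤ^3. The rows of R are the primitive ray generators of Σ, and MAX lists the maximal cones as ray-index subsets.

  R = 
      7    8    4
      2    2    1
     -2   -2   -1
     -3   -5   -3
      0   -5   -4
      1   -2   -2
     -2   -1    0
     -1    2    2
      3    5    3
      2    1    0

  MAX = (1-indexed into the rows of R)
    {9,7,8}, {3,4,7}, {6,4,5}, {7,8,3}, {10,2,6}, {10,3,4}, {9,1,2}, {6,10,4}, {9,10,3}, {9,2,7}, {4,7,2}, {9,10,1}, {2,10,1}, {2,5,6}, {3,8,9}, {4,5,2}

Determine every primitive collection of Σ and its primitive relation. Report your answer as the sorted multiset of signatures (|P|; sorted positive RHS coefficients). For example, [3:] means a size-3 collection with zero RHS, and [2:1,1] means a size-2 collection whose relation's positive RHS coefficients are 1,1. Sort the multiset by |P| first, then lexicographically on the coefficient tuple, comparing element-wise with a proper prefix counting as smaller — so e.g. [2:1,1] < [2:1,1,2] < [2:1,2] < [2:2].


25 minimal non-faces of Δ(Σ) (on 10 rays):

  P={2,3}:  v_{2} + v_{3} = 0 ; sig = [2:]
  P={4,9}:  v_{4} + v_{9} = 0 ; sig = [2:]
  P={6,8}:  v_{6} + v_{8} = 0 ; sig = [2:]
  P={7,10}:  v_{7} + v_{10} = 0 ; sig = [2:]
  P={1,3}:  v_{1} + v_{3} = v_{9} + v_{10} ; sig = [2:1,1]
  P={1,4}:  v_{1} + v_{4} = v_{2} + v_{10} ; sig = [2:1,1]
  P={1,7}:  v_{1} + v_{7} = v_{2} + v_{9} ; sig = [2:1,1]
  P={2,8}:  v_{2} + v_{8} = v_{7} + v_{9} ; sig = [2:1,1]
  P={3,5}:  v_{3} + v_{5} = v_{4} + v_{6} ; sig = [2:1,1]
  P={3,6}:  v_{3} + v_{6} = v_{4} + v_{10} ; sig = [2:1,1]
  P={4,8}:  v_{4} + v_{8} = v_{3} + v_{7} ; sig = [2:1,1]
  P={5,8}:  v_{5} + v_{8} = v_{2} + v_{4} ; sig = [2:1,1]
  P={5,9}:  v_{5} + v_{9} = v_{2} + v_{6} ; sig = [2:1,1]
  P={6,7}:  v_{6} + v_{7} = v_{2} + v_{4} ; sig = [2:1,1]
  P={6,9}:  v_{6} + v_{9} = v_{2} + v_{10} ; sig = [2:1,1]
  P={8,10}:  v_{8} + v_{10} = v_{3} + v_{9} ; sig = [2:1,1]
  P={1,5}:  v_{1} + v_{5} = 2·v_{2} + v_{6} + v_{10} ; sig = [2:1,1,2]
  P={1,8}:  v_{1} + v_{8} = 2·v_{9} ; sig = [2:2]
  P={5,10}:  v_{5} + v_{10} = 2·v_{6} ; sig = [2:2]
  P={1,6}:  v_{1} + v_{6} = 2·v_{2} + 2·v_{10} ; sig = [2:2,2]
  P={5,7}:  v_{5} + v_{7} = 2·v_{2} + 2·v_{4} ; sig = [2:2,2]
  P={2,4,6}:  v_{2} + v_{4} + v_{6} = v_{5} ; sig = [3:1]
  P={2,4,10}:  v_{2} + v_{4} + v_{10} = v_{6} ; sig = [3:1]
  P={2,9,10}:  v_{2} + v_{9} + v_{10} = v_{1} ; sig = [3:1]
  P={3,7,9}:  v_{3} + v_{7} + v_{9} = v_{8} ; sig = [3:1]

Sorted signature multiset PRS(X):
    |P|=2: 21 collections, coeffs (), (), (), (), (1,1), (1,1), (1,1), (1,1), (1,1), (1,1), (1,1), (1,1), (1,1), (1,1), (1,1), (1,1), (1,1,2), (2), (2), (2,2), (2,2)
    |P|=3: 4 collections, coeffs (1), (1), (1), (1)


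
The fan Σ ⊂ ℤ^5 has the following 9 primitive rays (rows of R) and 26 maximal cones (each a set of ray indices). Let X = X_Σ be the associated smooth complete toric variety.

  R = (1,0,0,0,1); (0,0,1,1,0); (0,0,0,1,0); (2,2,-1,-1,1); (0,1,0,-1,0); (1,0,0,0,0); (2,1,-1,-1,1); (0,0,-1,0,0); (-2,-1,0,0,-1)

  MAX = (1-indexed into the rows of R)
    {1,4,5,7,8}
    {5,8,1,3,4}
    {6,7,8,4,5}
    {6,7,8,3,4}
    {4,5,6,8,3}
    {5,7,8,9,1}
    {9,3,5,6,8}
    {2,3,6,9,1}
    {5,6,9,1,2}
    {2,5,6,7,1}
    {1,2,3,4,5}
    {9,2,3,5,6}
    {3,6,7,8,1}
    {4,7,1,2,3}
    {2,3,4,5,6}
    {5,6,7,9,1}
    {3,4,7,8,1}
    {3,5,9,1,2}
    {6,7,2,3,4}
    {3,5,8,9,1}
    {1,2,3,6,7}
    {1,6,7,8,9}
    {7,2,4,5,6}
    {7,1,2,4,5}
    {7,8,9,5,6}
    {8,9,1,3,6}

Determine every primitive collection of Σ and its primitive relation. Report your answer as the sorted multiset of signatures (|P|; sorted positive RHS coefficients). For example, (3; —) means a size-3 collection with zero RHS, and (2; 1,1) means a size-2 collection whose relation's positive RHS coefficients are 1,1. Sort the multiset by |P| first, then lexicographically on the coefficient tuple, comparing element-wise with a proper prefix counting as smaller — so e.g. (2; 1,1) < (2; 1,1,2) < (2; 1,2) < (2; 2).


Primitive collections (8):

  P = {2,8}:  v_{2} + v_{8} = v_{3} — sig = (2; 1)
  P = {4,9}:  v_{4} + v_{9} = v_{5} + v_{8} — sig = (2; 1,1)
  P = {2,7,9}:  v_{2} + v_{7} + v_{9} = 0 — sig = (3; —)
  P = {3,5,7}:  v_{3} + v_{5} + v_{7} = v_{4} — sig = (3; 1)
  P = {3,7,9}:  v_{3} + v_{7} + v_{9} = v_{8} — sig = (3; 1)
  P = {1,4,6}:  v_{1} + v_{4} + v_{6} = v_{2} + 2·v_{7} — sig = (3; 1,2)
  P = {1,5,6,8}:  v_{1} + v_{5} + v_{6} + v_{8} = v_{7} — sig = (4; 1)
  P = {1,3,5,6}:  v_{1} + v_{3} + v_{5} + v_{6} = v_{2} + v_{7} — sig = (4; 1,1)

so the primitive-relation signature multiset is
    (2; 1)
    (2; 1,1)
    (3; —)
    (3; 1)
    (3; 1)
    (3; 1,2)
    (4; 1)
    (4; 1,1)


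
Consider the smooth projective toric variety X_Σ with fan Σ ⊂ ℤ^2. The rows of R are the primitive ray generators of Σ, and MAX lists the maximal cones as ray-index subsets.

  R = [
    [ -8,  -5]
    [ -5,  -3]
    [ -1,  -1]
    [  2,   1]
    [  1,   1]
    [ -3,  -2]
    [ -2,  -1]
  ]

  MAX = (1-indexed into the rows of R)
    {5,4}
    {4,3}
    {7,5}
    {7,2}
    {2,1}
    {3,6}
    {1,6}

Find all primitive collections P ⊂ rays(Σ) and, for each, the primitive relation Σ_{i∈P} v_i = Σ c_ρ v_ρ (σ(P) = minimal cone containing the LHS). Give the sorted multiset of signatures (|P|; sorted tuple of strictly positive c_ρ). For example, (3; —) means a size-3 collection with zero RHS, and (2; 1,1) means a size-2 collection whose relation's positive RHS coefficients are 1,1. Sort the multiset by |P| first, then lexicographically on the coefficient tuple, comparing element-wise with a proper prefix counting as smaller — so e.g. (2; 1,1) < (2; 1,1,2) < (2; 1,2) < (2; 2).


14 minimal non-faces of Δ(Σ) (on 7 rays):

  P={3,5}:  v_{3} + v_{5} = 0  →  sig = (2; —)
  P={4,7}:  v_{4} + v_{7} = 0  →  sig = (2; —)
  P={2,4}:  v_{2} + v_{4} = v_{6}  →  sig = (2; 1)
  P={2,6}:  v_{2} + v_{6} = v_{1}  →  sig = (2; 1)
  P={3,7}:  v_{3} + v_{7} = v_{6}  →  sig = (2; 1)
  P={4,6}:  v_{4} + v_{6} = v_{3}  →  sig = (2; 1)
  P={5,6}:  v_{5} + v_{6} = v_{7}  →  sig = (2; 1)
  P={6,7}:  v_{6} + v_{7} = v_{2}  →  sig = (2; 1)
  P={1,5}:  v_{1} + v_{5} = v_{2} + v_{7}  →  sig = (2; 1,1)
  P={1,4}:  v_{1} + v_{4} = 2·v_{6}  →  sig = (2; 2)
  P={1,7}:  v_{1} + v_{7} = 2·v_{2}  →  sig = (2; 2)
  P={2,3}:  v_{2} + v_{3} = 2·v_{6}  →  sig = (2; 2)
  P={2,5}:  v_{2} + v_{5} = 2·v_{7}  →  sig = (2; 2)
  P={1,3}:  v_{1} + v_{3} = 3·v_{6}  →  sig = (2; 3)

Hence PRS(X_Σ) =
[(2; —), (2; —), (2; 1), (2; 1), (2; 1), (2; 1), (2; 1), (2; 1), (2; 1,1), (2; 2), (2; 2), (2; 2), (2; 2), (2; 3)]


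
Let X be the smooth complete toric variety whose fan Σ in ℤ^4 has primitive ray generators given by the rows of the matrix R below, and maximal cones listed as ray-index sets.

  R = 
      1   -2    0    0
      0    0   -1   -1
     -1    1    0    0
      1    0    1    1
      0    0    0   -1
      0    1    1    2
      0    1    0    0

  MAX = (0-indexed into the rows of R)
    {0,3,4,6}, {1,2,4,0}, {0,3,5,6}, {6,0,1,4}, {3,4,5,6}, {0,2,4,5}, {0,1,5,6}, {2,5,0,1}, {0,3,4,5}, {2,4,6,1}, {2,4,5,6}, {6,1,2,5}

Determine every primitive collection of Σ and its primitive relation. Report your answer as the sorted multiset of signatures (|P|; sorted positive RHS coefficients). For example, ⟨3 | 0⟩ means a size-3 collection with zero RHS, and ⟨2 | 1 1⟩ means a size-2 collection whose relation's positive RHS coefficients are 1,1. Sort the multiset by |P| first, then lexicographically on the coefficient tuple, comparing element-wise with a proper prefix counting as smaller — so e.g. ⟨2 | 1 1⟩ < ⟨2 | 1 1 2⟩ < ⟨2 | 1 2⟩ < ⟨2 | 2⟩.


The 5 primitive collections of Σ (r=7, n=4):

  P = {2,3}:  v_{2} + v_{3} = v_{4} + v_{5}  →  sig = ⟨2 | 1 1⟩
  P = {1,3}:  v_{1} + v_{3} = v_{0} + 2·v_{6}  →  sig = ⟨2 | 1 2⟩
  P = {0,2,6}:  v_{0} + v_{2} + v_{6} = 0  →  sig = ⟨3 | 0⟩
  P = {1,4,5}:  v_{1} + v_{4} + v_{5} = v_{6}  →  sig = ⟨3 | 1⟩
  P = {0,4,5,6}:  v_{0} + v_{4} + v_{5} + v_{6} = v_{3}  →  sig = ⟨4 | 1⟩

Sorted signature multiset PRS(X):
    |P|=2: 2 collections, coeffs (1,1), (1,2)
    |P|=3: 2 collections, coeffs (), (1)
    |P|=4: 1 collection, coeffs (1)


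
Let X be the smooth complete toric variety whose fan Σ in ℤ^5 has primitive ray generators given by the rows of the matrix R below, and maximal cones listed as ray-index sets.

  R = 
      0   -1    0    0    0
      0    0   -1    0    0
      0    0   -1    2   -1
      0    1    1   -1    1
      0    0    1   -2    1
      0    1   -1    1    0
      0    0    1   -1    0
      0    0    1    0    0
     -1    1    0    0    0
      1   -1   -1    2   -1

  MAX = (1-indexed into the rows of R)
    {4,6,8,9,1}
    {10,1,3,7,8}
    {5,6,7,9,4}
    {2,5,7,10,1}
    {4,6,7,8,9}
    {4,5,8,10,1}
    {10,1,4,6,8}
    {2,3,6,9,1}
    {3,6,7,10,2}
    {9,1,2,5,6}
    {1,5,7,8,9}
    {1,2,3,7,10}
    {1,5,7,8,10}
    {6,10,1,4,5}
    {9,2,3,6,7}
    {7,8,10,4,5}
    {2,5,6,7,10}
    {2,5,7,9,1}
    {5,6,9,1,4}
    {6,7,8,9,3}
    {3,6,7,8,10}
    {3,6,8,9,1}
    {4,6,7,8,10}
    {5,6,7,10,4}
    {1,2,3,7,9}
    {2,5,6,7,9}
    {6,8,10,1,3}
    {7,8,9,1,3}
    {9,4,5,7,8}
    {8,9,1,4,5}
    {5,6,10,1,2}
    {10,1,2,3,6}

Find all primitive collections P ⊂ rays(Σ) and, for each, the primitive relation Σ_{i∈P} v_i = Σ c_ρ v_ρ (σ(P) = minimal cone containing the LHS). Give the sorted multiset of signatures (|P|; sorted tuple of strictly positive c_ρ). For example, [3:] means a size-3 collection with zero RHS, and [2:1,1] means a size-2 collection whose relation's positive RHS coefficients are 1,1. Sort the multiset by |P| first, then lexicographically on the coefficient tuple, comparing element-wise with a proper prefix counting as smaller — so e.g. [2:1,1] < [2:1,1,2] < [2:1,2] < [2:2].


Σ has 8 primitive collections:

  {2,8}:  v_{2} + v_{8} = 0 ; sig = [2:]
  {3,5}:  v_{3} + v_{5} = 0 ; sig = [2:]
  {9,10}:  v_{9} + v_{10} = v_{3} ; sig = [2:1]
  {2,4}:  v_{2} + v_{4} = v_{5} + v_{6} ; sig = [2:1,1]
  {3,4}:  v_{3} + v_{4} = v_{6} + v_{8} ; sig = [2:1,1]
  {1,6,7}:  v_{1} + v_{6} + v_{7} = 0 ; sig = [3:]
  {5,6,8}:  v_{5} + v_{6} + v_{8} = v_{4} ; sig = [3:1]
  {1,4,7}:  v_{1} + v_{4} + v_{7} = v_{5} + v_{8} ; sig = [3:1,1]

Sorted signature multiset PRS(X):
[[2:], [2:], [2:1], [2:1,1], [2:1,1], [3:], [3:1], [3:1,1]]


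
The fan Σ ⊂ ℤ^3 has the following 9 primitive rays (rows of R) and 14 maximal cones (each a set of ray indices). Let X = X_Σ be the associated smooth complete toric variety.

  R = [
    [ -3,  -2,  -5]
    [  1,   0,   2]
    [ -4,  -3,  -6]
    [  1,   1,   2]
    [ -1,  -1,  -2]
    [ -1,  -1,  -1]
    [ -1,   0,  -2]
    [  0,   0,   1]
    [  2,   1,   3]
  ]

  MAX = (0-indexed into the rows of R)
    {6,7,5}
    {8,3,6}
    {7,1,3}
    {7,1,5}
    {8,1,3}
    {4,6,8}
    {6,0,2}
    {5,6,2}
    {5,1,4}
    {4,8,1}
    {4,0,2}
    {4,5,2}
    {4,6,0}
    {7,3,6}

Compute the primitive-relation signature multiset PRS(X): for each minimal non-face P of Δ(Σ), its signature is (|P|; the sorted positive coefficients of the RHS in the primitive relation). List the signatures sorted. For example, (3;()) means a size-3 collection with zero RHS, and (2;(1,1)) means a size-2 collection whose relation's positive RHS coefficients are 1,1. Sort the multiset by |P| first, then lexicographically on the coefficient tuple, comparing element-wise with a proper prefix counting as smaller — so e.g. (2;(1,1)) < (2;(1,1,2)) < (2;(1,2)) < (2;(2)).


Minimal non-faces — 17 found among 9 rays, 14 max cones:

  P={1,6}:  v_{1} + v_{6} = 0 ; sig = (2;())
  P={3,4}:  v_{3} + v_{4} = 0 ; sig = (2;())
  P={0,5}:  v_{0} + v_{5} = v_{2} ; sig = (2;(1))
  P={0,8}:  v_{0} + v_{8} = v_{4} ; sig = (2;(1))
  P={3,5}:  v_{3} + v_{5} = v_{7} ; sig = (2;(1))
  P={4,7}:  v_{4} + v_{7} = v_{5} ; sig = (2;(1))
  P={5,8}:  v_{5} + v_{8} = v_{1} ; sig = (2;(1))
  P={0,1}:  v_{0} + v_{1} = v_{4} + v_{5} ; sig = (2;(1,1))
  P={0,3}:  v_{0} + v_{3} = v_{5} + v_{6} ; sig = (2;(1,1))
  P={2,8}:  v_{2} + v_{8} = v_{4} + v_{5} ; sig = (2;(1,1))
  P={7,8}:  v_{7} + v_{8} = v_{1} + v_{3} ; sig = (2;(1,1))
  P={0,7}:  v_{0} + v_{7} = 2·v_{5} + v_{6} ; sig = (2;(1,2))
  P={1,2}:  v_{1} + v_{2} = v_{4} + 2·v_{5} ; sig = (2;(1,2))
  P={2,3}:  v_{2} + v_{3} = 2·v_{5} + v_{6} ; sig = (2;(1,2))
  P={2,7}:  v_{2} + v_{7} = 3·v_{5} + v_{6} ; sig = (2;(1,3))
  P={4,5,6}:  v_{4} + v_{5} + v_{6} = v_{0} ; sig = (3;(1))
  P={2,4,6}:  v_{2} + v_{4} + v_{6} = 2·v_{0} ; sig = (3;(2))

Sorted signature multiset PRS(X):
{ (2;()) ×2,  (2;(1)) ×5,  (2;(1,1)) ×4,  (2;(1,2)) ×3,  (2;(1,3)),  (3;(1)),  (3;(2)) }


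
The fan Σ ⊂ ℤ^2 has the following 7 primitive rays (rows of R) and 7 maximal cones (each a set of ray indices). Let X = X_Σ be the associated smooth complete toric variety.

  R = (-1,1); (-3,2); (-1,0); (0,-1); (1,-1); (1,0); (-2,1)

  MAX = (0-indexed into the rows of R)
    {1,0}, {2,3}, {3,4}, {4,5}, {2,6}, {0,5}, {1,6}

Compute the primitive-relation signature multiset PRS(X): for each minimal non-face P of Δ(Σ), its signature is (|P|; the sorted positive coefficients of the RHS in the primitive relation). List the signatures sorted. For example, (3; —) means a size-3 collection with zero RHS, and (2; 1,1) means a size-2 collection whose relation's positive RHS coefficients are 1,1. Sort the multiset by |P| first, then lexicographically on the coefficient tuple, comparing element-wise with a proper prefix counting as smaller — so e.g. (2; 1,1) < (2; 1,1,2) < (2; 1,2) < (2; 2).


14 minimal non-faces of Δ(Σ) (on 7 rays):

  P = {0,4}:  v_{0} + v_{4} = 0  so sig = (2; —)
  P = {2,5}:  v_{2} + v_{5} = 0  so sig = (2; —)
  P = {0,2}:  v_{0} + v_{2} = v_{6}  so sig = (2; 1)
  P = {0,3}:  v_{0} + v_{3} = v_{2}  so sig = (2; 1)
  P = {0,6}:  v_{0} + v_{6} = v_{1}  so sig = (2; 1)
  P = {1,4}:  v_{1} + v_{4} = v_{6}  so sig = (2; 1)
  P = {2,4}:  v_{2} + v_{4} = v_{3}  so sig = (2; 1)
  P = {3,5}:  v_{3} + v_{5} = v_{4}  so sig = (2; 1)
  P = {4,6}:  v_{4} + v_{6} = v_{2}  so sig = (2; 1)
  P = {5,6}:  v_{5} + v_{6} = v_{0}  so sig = (2; 1)
  P = {1,3}:  v_{1} + v_{3} = v_{2} + v_{6}  so sig = (2; 1,1)
  P = {1,2}:  v_{1} + v_{2} = 2·v_{6}  so sig = (2; 2)
  P = {1,5}:  v_{1} + v_{5} = 2·v_{0}  so sig = (2; 2)
  P = {3,6}:  v_{3} + v_{6} = 2·v_{2}  so sig = (2; 2)

Signatures (|P|; sorted positive RHS coefficients), sorted:
{ (2; —) ×2,  (2; 1) ×8,  (2; 1,1),  (2; 2) ×3 }


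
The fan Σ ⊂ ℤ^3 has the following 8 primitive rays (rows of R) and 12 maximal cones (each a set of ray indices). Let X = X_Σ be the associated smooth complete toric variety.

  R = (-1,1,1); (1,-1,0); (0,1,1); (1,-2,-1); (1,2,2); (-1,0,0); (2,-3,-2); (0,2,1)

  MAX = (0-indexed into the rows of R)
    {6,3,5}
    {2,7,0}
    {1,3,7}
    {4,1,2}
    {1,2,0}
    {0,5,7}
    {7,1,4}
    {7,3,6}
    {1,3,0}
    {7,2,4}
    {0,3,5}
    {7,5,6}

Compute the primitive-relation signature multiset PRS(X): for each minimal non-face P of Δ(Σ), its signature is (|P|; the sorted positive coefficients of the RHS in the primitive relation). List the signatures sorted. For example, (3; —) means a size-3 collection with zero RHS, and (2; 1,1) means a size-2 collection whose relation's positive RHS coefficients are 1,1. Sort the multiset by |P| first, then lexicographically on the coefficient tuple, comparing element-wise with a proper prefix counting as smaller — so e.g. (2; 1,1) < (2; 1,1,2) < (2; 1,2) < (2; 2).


The 14 primitive collections of Σ (r=8, n=3):

  • {0,6}:  v_{0} + v_{6} = v_{3} ; sig = (2; 1)
  • {2,3}:  v_{2} + v_{3} = v_{1} ; sig = (2; 1)
  • {2,5}:  v_{2} + v_{5} = v_{0} ; sig = (2; 1)
  • {1,5}:  v_{1} + v_{5} = v_{0} + v_{3} ; sig = (2; 1,1)
  • {2,6}:  v_{2} + v_{6} = 2·v_{3} + v_{7} ; sig = (2; 1,2)
  • {3,4}:  v_{3} + v_{4} = 2·v_{1} + v_{7} ; sig = (2; 1,2)
  • {4,6}:  v_{4} + v_{6} = v_{1} + 2·v_{3} + 2·v_{7} ; sig = (2; 1,2,2)
  • {1,6}:  v_{1} + v_{6} = 3·v_{3} + v_{7} ; sig = (2; 1,3)
  • {4,5}:  v_{4} + v_{5} = 2·v_{2} ; sig = (2; 2)
  • {0,4}:  v_{0} + v_{4} = 3·v_{2} ; sig = (2; 3)
  • {3,5,7}:  v_{3} + v_{5} + v_{7} = 0 ; sig = (3; —)
  • {0,3,7}:  v_{0} + v_{3} + v_{7} = v_{2} ; sig = (3; 1)
  • {1,2,7}:  v_{1} + v_{2} + v_{7} = v_{4} ; sig = (3; 1)
  • {0,1,7}:  v_{0} + v_{1} + v_{7} = 2·v_{2} ; sig = (3; 2)

so the primitive-relation signature multiset is
    (2; 1)
    (2; 1)
    (2; 1)
    (2; 1,1)
    (2; 1,2)
    (2; 1,2)
    (2; 1,2,2)
    (2; 1,3)
    (2; 2)
    (2; 3)
    (3; —)
    (3; 1)
    (3; 1)
    (3; 2)


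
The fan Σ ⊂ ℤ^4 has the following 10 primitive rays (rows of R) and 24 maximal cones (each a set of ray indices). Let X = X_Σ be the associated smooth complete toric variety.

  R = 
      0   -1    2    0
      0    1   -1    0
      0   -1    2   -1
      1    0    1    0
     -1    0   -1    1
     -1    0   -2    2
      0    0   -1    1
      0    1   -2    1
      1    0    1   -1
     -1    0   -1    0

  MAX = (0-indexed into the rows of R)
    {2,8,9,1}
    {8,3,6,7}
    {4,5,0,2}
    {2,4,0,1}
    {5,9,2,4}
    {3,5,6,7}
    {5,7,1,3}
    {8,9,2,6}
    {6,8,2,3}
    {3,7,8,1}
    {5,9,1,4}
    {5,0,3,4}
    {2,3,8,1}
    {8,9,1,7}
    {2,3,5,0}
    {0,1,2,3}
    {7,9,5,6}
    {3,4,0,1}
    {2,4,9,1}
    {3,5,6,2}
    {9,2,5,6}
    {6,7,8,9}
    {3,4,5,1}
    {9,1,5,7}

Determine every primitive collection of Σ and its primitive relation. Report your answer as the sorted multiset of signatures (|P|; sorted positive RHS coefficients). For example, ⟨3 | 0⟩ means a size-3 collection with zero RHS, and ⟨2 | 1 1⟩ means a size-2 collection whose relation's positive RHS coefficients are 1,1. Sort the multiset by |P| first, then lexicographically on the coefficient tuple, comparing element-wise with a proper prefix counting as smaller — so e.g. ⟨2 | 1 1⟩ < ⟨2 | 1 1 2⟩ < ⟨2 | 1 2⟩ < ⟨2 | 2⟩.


|primitive collections| = 14. Relations:

  P={2,7}:  v_{2} + v_{7} = 0 — sig = ⟨2 | 0⟩
  P={3,9}:  v_{3} + v_{9} = 0 — sig = ⟨2 | 0⟩
  P={4,8}:  v_{4} + v_{8} = 0 — sig = ⟨2 | 0⟩
  P={1,6}:  v_{1} + v_{6} = v_{7} — sig = ⟨2 | 1⟩
  P={4,6}:  v_{4} + v_{6} = v_{5} — sig = ⟨2 | 1⟩
  P={5,8}:  v_{5} + v_{8} = v_{6} — sig = ⟨2 | 1⟩
  P={0,7}:  v_{0} + v_{7} = v_{3} + v_{4} — sig = ⟨2 | 1 1⟩
  P={0,8}:  v_{0} + v_{8} = v_{2} + v_{3} — sig = ⟨2 | 1 1⟩
  P={0,9}:  v_{0} + v_{9} = v_{2} + v_{4} — sig = ⟨2 | 1 1⟩
  P={4,7}:  v_{4} + v_{7} = v_{1} + v_{5} — sig = ⟨2 | 1 1⟩
  P={0,6}:  v_{0} + v_{6} = v_{2} + v_{3} + v_{5} — sig = ⟨2 | 1 1 1⟩
  P={1,2,5}:  v_{1} + v_{2} + v_{5} = v_{4} — sig = ⟨3 | 1⟩
  P={2,3,4}:  v_{2} + v_{3} + v_{4} = v_{0} — sig = ⟨3 | 1⟩
  P={0,1,5}:  v_{0} + v_{1} + v_{5} = v_{3} + 2·v_{4} — sig = ⟨3 | 1 2⟩

Sorted signature multiset PRS(X):
    |P|=2: 11 collections, coeffs (), (), (), (1), (1), (1), (1,1), (1,1), (1,1), (1,1), (1,1,1)
    |P|=3: 3 collections, coeffs (1), (1), (1,2)
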